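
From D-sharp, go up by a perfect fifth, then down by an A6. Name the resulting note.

A perfect fifth up from D# is A# (letter A, 7 semitones up).
An augmented sixth down from A# is C (letter C, 10 semitones down).

C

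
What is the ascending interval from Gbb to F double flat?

Counting letters G–A–B–C–D–E–F gives a seventh.
Gbb→Fbb = 10 semitones, 1 narrower than the major seventh (11), so minor.

minor seventh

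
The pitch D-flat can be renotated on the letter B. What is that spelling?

B##

Db is pitch class 1. The letter B alone is pitch class 11.
To reach pitch class 1 from B requires an offset of +2 semitones, i.e. double sharp: B##.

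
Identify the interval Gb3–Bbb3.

minor third

Counting letters G–A–B gives a third.
Gb→Bbb = 3 semitones, 1 narrower than the major third (4), so minor.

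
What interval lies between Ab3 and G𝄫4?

diminished seventh

Counting letters A–B–C–D–E–F–G gives a seventh.
Ab→Gbb = 9 semitones, 2 narrower than the major seventh (11), so diminished.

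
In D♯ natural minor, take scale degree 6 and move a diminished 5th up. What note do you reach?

F

Scale degree 6 of D# natural minor is B.
A diminished fifth (6 semitones) above B lands on the letter F, giving F.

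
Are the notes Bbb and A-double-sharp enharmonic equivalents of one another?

No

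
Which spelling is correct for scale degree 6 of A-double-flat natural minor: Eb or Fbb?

Fbb

Each scale degree takes a distinct letter name. Degree 6 of a scale on A must use the letter F.
Fbb and Eb are enharmonically the same pitch, but only Fbb uses the letter F, so it is the correct spelling here.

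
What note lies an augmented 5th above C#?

C up a perfect fifth is G, so the target letter is G.
From C#, an augmented fifth is 8 semitones up: G##.

G##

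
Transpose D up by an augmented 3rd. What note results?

A third above D lands on the letter F.
An augmented third spans 5 semitones, so D moves to pitch class 7. On the letter F that is F##.

F##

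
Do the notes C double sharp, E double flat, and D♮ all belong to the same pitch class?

Yes

C## is pitch class 2; Ebb is pitch class 2; D is pitch class 2.
All spellings map to pitch class 2, so they are enharmonically equivalent.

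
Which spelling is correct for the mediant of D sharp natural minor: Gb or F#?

F#

Each scale degree takes a distinct letter name. Degree 3 of a scale on D must use the letter F.
F# and Gb are enharmonically the same pitch, but only F# uses the letter F, so it is the correct spelling here.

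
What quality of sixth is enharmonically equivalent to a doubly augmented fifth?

A doubly augmented fifth spans 9 semitones.
A sixth spanning 9 semitones is major (the major sixth is 9).

major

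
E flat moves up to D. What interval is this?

major seventh

The letter names run E→D, a span of 6 letter steps, so the interval is some kind of seventh.
Eb to D is 11 semitones. A major seventh is 11, so 11 makes it major.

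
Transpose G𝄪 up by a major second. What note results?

A second above G lands on the letter A.
A major second spans 2 semitones, so G## moves to pitch class 11. On the letter A that is A##.

A##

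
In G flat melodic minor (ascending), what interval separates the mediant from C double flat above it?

minor second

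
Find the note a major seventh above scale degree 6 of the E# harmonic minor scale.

B#

Scale degree 6 of E# harmonic minor is C#.
A major seventh (11 semitones) above C# lands on the letter B, giving B#.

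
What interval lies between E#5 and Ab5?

The letter names run E→A, a span of 3 letter steps, so the interval is some kind of fourth.
E# to Ab is 3 semitones. A perfect fourth is 5, so 3 makes it doubly diminished.

doubly diminished fourth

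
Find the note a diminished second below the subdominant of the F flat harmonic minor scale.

A

The subdominant of Fb harmonic minor is Bbb.
A diminished second (0 semitones) below Bbb lands on the letter A, giving A.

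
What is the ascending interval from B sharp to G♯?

minor sixth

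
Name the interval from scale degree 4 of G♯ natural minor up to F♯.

perfect fourth

Scale degree 4 of G# natural minor is C#.
C# up to F#: letters C→F make it a fourth; 5 semitones makes it perfect.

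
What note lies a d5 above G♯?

D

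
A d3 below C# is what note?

A##

A third below C lands on the letter A.
A diminished third spans 2 semitones, so C# moves to pitch class 11. On the letter A that is A##.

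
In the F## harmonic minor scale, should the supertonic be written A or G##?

G##

Each scale degree takes a distinct letter name. Degree 2 of a scale on F must use the letter G.
G## and A are enharmonically the same pitch, but only G## uses the letter G, so it is the correct spelling here.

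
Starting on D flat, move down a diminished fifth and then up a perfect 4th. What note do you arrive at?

A diminished fifth down from Db is G (letter G, 6 semitones down).
A perfect fourth up from G is C (letter C, 5 semitones up).

C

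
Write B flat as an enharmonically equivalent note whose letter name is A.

A#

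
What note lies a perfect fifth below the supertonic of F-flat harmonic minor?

Cb

The supertonic of Fb harmonic minor is Gb.
A perfect fifth (7 semitones) below Gb lands on the letter C, giving Cb.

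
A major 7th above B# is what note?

A seventh above B lands on the letter A.
A major seventh spans 11 semitones, so B# moves to pitch class 11. On the letter A that is A##.

A##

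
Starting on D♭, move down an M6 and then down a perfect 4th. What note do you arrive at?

Cb

A major sixth down from Db is Fb (letter F, 9 semitones down).
A perfect fourth down from Fb is Cb (letter C, 5 semitones down).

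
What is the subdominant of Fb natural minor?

Degree 4 takes the letter 3 steps above F, which is B.
In natural minor, degree 4 sits 5 semitones above the tonic. Fb + 5 semitones is pitch class 9, spelled on B as Bbb.

Bbb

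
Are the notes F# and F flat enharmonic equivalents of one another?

No

F# is pitch class 6; Fb is pitch class 4.
The pitch classes differ (6 vs. 4), so they are not enharmonic equivalents.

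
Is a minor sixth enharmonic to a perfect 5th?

No

A minor sixth spans 8 semitones; a perfect fifth spans 7.
The spans differ, so they are not enharmonic equivalents.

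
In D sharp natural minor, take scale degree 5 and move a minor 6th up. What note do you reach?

F#

Scale degree 5 of D# natural minor is A#.
A minor sixth (8 semitones) above A# lands on the letter F, giving F#.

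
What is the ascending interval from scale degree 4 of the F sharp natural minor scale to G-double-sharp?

augmented sixth

Scale degree 4 of F# natural minor is B.
B up to G##: letters B→G make it a sixth; 10 semitones makes it augmented.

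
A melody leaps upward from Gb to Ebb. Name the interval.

The letter names run G→E, a span of 5 letter steps, so the interval is some kind of sixth.
Gb to Ebb is 8 semitones. A major sixth is 9, so 8 makes it minor.

minor sixth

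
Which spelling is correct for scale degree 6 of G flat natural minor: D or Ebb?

Ebb

Each scale degree takes a distinct letter name. Degree 6 of a scale on G must use the letter E.
Ebb and D are enharmonically the same pitch, but only Ebb uses the letter E, so it is the correct spelling here.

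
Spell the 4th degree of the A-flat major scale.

Db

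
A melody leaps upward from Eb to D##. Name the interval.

doubly augmented seventh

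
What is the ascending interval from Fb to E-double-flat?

The letter names run F→E, a span of 6 letter steps, so the interval is some kind of seventh.
Fb to Ebb is 10 semitones. A major seventh is 11, so 10 makes it minor.

minor seventh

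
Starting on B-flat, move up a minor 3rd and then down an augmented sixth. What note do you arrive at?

A minor third up from Bb is Db (letter D, 3 semitones up).
An augmented sixth down from Db is Fbb (letter F, 10 semitones down).

Fbb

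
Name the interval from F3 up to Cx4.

doubly augmented fifth

Counting letters F–G–A–B–C gives a fifth.
F→C## = 9 semitones, 2 wider than the perfect fifth (7), so doubly augmented.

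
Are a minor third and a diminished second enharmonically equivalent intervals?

No

A minor third spans 3 semitones; a diminished second spans 0.
The spans differ, so they are not enharmonic equivalents.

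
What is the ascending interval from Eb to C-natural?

major sixth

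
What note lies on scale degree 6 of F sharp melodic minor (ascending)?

D#

Degree 6 takes the letter 5 steps above F, which is D.
In melodic minor (ascending), degree 6 sits 9 semitones above the tonic. F# + 9 semitones is pitch class 3, spelled on D as D#.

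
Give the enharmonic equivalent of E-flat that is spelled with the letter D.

D#

Plain D sits 1 semitone below Eb, so on the letter D the same pitch needs a sharp: D#.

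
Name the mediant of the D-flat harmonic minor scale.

The Db harmonic minor scale runs Db Eb Fb Gb Ab Bbb C.
Degree 3 is Fb.

Fb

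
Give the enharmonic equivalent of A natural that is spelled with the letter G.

G##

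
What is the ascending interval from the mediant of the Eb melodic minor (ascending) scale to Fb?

The mediant of Eb melodic minor (ascending) is Gb.
Gb up to Fb: letters G→F make it a seventh; 10 semitones makes it minor.

minor seventh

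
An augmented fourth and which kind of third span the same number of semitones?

An augmented fourth spans 6 semitones.
A third spanning 6 semitones is doubly augmented (the major third is 4).

doubly augmented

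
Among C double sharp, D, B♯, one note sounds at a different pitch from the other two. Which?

In 12-tone equal temperament, enharmonic equivalents share a pitch class. C## is pitch class 2; D is pitch class 2; B# is pitch class 0.
C## and D share pitch class 2, while B# is pitch class 0.

B#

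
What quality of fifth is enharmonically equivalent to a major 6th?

doubly augmented

A major sixth spans 9 semitones.
A fifth spanning 9 semitones is doubly augmented (the perfect fifth is 7).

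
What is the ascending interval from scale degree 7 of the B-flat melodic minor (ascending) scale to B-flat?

Scale degree 7 of Bb melodic minor (ascending) is A.
A up to Bb: letters A→B make it a second; 1 semitone makes it minor.

minor second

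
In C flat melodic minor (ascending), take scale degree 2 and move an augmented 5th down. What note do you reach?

Scale degree 2 of Cb melodic minor (ascending) is Db.
An augmented fifth (8 semitones) below Db lands on the letter G, giving Gbb.

Gbb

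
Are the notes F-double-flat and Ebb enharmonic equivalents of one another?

No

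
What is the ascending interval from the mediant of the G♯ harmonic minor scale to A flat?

The mediant of G# harmonic minor is B.
B up to Ab: letters B→A make it a seventh; 9 semitones makes it diminished.

diminished seventh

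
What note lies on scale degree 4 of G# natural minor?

C#

Degree 4 takes the letter 3 steps above G, which is C.
In natural minor, degree 4 sits 5 semitones above the tonic. G# + 5 semitones is pitch class 1, spelled on C as C#.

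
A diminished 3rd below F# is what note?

D##

A third below F lands on the letter D.
A diminished third spans 2 semitones, so F# moves to pitch class 4. On the letter D that is D##.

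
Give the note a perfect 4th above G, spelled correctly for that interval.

A fourth above G lands on the letter C.
A perfect fourth spans 5 semitones, so G moves to pitch class 0. On the letter C that is C.

C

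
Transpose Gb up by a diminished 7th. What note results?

Fbb

A seventh above G lands on the letter F.
A diminished seventh spans 9 semitones, so Gb moves to pitch class 3. On the letter F that is Fbb.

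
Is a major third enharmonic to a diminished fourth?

A major third spans 4 semitones; a diminished fourth spans 4.
They are enharmonically equivalent.

Yes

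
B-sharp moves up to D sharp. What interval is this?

minor third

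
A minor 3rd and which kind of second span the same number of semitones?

augmented

A minor third spans 3 semitones.
A second spanning 3 semitones is augmented (the major second is 2).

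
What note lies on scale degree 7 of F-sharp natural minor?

Degree 7 takes the letter 6 steps above F, which is E.
In natural minor, degree 7 sits 10 semitones above the tonic. F# + 10 semitones is pitch class 4, spelled on E as E.

E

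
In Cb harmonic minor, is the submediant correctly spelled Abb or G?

Each scale degree takes a distinct letter name. Degree 6 of a scale on C must use the letter A.
Abb and G are enharmonically the same pitch, but only Abb uses the letter A, so it is the correct spelling here.

Abb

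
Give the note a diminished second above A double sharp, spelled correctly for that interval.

B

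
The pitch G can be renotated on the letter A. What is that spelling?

Abb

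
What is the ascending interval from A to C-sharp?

major third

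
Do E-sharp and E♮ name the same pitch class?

E# is pitch class 5; E is pitch class 4.
The pitch classes differ (5 vs. 4), so they are not enharmonic equivalents.

No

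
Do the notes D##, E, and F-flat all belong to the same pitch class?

Yes

D## is pitch class 4; E is pitch class 4; Fb is pitch class 4.
All spellings map to pitch class 4, so they are enharmonically equivalent.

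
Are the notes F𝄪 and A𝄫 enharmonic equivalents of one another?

Yes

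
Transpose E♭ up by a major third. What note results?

A third above E lands on the letter G.
A major third spans 4 semitones, so Eb moves to pitch class 7. On the letter G that is G.

G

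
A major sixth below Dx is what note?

D down a major sixth is F, so the target letter is F.
From D##, a major sixth is 9 semitones down: F##.

F##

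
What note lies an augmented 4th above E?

A fourth above E lands on the letter A.
An augmented fourth spans 6 semitones, so E moves to pitch class 10. On the letter A that is A#.

A#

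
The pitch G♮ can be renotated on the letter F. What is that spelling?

Plain F sits 2 semitones below G, so on the letter F the same pitch needs a double sharp: F##.

F##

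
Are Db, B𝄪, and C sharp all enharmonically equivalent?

Db = pitch class 1 and B## = pitch class 1 and C# = pitch class 1 — the same pitch class, so they are enharmonic equivalents.

Yes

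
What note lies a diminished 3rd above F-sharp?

Ab

F up a major third is A, so the target letter is A.
From F#, a diminished third is 2 semitones up: Ab.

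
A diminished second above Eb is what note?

A second above E lands on the letter F.
A diminished second spans 0 semitones, so Eb moves to pitch class 3. On the letter F that is Fbb.

Fbb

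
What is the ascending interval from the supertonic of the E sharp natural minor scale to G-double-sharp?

The supertonic of E# natural minor is F##.
F## up to G##: letters F→G make it a second; 2 semitones makes it major.

major second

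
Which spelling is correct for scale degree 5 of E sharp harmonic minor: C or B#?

Each scale degree takes a distinct letter name. Degree 5 of a scale on E must use the letter B.
B# and C are enharmonically the same pitch, but only B# uses the letter B, so it is the correct spelling here.

B#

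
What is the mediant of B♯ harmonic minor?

Degree 3 takes the letter 2 steps above B, which is D.
In harmonic minor, degree 3 sits 3 semitones above the tonic. B# + 3 semitones is pitch class 3, spelled on D as D#.

D#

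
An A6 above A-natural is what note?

A up a major sixth is F#, so the target letter is F.
From A, an augmented sixth is 10 semitones up: F##.

F##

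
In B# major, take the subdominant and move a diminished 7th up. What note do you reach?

The subdominant of B# major is E#.
A diminished seventh (9 semitones) above E# lands on the letter D, giving D.

D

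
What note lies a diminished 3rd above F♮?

Abb

A third above F lands on the letter A.
A diminished third spans 2 semitones, so F moves to pitch class 7. On the letter A that is Abb.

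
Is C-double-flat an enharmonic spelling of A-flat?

No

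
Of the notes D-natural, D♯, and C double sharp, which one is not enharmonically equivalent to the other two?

In 12-tone equal temperament, enharmonic equivalents share a pitch class. D is pitch class 2; D# is pitch class 3; C## is pitch class 2.
D and C## share pitch class 2, while D# is pitch class 3.

D#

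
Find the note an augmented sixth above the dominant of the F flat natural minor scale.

The dominant of Fb natural minor is Cb.
An augmented sixth (10 semitones) above Cb lands on the letter A, giving A.

A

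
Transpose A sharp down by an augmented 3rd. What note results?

F

A down a major third is F, so the target letter is F.
From A#, an augmented third is 5 semitones down: F.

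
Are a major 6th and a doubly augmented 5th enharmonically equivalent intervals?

Yes

A major sixth spans 9 semitones; a doubly augmented fifth spans 9.
They are enharmonically equivalent.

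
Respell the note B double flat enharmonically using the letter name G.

G##

Plain G sits 2 semitones below Bbb, so on the letter G the same pitch needs a double sharp: G##.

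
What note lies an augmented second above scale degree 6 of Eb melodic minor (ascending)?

Scale degree 6 of Eb melodic minor (ascending) is C.
An augmented second (3 semitones) above C lands on the letter D, giving D#.

D#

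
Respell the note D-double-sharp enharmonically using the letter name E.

E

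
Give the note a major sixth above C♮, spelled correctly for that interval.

A sixth above C lands on the letter A.
A major sixth spans 9 semitones, so C moves to pitch class 9. On the letter A that is A.

A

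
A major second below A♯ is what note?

A second below A lands on the letter G.
A major second spans 2 semitones, so A# moves to pitch class 8. On the letter G that is G#.

G#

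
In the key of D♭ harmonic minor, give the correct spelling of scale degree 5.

Ab

Degree 5 takes the letter 4 steps above D, which is A.
In harmonic minor, degree 5 sits 7 semitones above the tonic. Db + 7 semitones is pitch class 8, spelled on A as Ab.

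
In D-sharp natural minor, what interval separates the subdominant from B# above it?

The subdominant of D# natural minor is G#.
G# up to B#: letters G→B make it a third; 4 semitones makes it major.

major third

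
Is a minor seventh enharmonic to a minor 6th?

No

A minor seventh spans 10 semitones; a minor sixth spans 8.
The spans differ, so they are not enharmonic equivalents.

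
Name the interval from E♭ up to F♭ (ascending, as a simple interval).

The letter names run E→F, a span of 1 letter step, so the interval is some kind of second.
Eb to Fb is 1 semitone. A major second is 2, so 1 makes it minor.

minor second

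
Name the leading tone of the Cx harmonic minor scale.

The C## harmonic minor scale runs C## D## E# F## G## A# B##.
Degree 7 is B##.

B##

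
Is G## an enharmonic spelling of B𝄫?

Yes

G## is pitch class 9; Bbb is pitch class 9.
All spellings map to pitch class 9, so they are enharmonically equivalent.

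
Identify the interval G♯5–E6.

minor sixth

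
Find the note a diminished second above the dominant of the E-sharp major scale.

C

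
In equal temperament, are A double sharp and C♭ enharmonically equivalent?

Yes

A## = pitch class 11 and Cb = pitch class 11 — the same pitch class, so they are enharmonic equivalents.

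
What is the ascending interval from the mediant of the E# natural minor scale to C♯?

The mediant of E# natural minor is G#.
G# up to C#: letters G→C make it a fourth; 5 semitones makes it perfect.

perfect fourth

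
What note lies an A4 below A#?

E

A down a perfect fourth is E, so the target letter is E.
From A#, an augmented fourth is 6 semitones down: E.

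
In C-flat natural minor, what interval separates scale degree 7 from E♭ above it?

Scale degree 7 of Cb natural minor is Bbb.
Bbb up to Eb: letters B→E make it a fourth; 6 semitones makes it augmented.

augmented fourth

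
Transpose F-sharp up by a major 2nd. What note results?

G#

F up a major second is G, so the target letter is G.
From F#, a major second is 2 semitones up: G#.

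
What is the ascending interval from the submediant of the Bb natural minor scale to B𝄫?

The submediant of Bb natural minor is Gb.
Gb up to Bbb: letters G→B make it a third; 3 semitones makes it minor.

minor third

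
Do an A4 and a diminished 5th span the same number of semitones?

Yes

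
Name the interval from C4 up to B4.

The letter names run C→B, a span of 6 letter steps, so the interval is some kind of seventh.
C to B is 11 semitones. A major seventh is 11, so 11 makes it major.

major seventh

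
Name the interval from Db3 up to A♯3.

doubly augmented fifth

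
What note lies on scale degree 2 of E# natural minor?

F##

The E# natural minor scale runs E# F## G# A# B# C# D#.
Degree 2 is F##.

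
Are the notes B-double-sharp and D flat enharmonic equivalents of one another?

B## is pitch class 1; Db is pitch class 1.
All spellings map to pitch class 1, so they are enharmonically equivalent.

Yes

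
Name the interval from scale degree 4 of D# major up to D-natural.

Scale degree 4 of D# major is G#.
G# up to D: letters G→D make it a fifth; 6 semitones makes it diminished.

diminished fifth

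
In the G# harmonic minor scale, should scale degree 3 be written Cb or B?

B

Each scale degree takes a distinct letter name. Degree 3 of a scale on G must use the letter B.
B and Cb are enharmonically the same pitch, but only B uses the letter B, so it is the correct spelling here.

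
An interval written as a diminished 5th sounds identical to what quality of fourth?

augmented

A diminished fifth spans 6 semitones.
A fourth spanning 6 semitones is augmented (the perfect fourth is 5).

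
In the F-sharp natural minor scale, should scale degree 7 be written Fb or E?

E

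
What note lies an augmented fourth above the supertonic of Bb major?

The supertonic of Bb major is C.
An augmented fourth (6 semitones) above C lands on the letter F, giving F#.

F#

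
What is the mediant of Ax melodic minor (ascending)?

C##

Degree 3 takes the letter 2 steps above A, which is C.
In melodic minor (ascending), degree 3 sits 3 semitones above the tonic. A## + 3 semitones is pitch class 2, spelled on C as C##.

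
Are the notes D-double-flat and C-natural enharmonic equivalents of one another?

Dbb = pitch class 0 and C = pitch class 0 — the same pitch class, so they are enharmonic equivalents.

Yes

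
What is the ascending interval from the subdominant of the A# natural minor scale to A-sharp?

The subdominant of A# natural minor is D#.
D# up to A#: letters D→A make it a fifth; 7 semitones makes it perfect.

perfect fifth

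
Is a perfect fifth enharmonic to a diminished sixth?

Yes

A perfect fifth spans 7 semitones; a diminished sixth spans 7.
They are enharmonically equivalent.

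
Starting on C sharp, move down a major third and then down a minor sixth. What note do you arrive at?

A major third down from C# is A (letter A, 4 semitones down).
A minor sixth down from A is C# (letter C, 8 semitones down).

C#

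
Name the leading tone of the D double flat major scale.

Degree 7 takes the letter 6 steps above D, which is C.
In major, degree 7 sits 11 semitones above the tonic. Dbb + 11 semitones is pitch class 11, spelled on C as Cb.

Cb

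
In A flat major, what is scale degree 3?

The Ab major scale runs Ab Bb C Db Eb F G.
Degree 3 is C.

C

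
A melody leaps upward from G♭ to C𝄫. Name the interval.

The letter names run G→C, a span of 3 letter steps, so the interval is some kind of fourth.
Gb to Cbb is 4 semitones. A perfect fourth is 5, so 4 makes it diminished.

diminished fourth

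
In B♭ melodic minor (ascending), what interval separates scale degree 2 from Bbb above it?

Scale degree 2 of Bb melodic minor (ascending) is C.
C up to Bbb: letters C→B make it a seventh; 9 semitones makes it diminished.

diminished seventh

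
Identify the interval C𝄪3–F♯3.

The letter names run C→F, a span of 3 letter steps, so the interval is some kind of fourth.
C## to F# is 4 semitones. A perfect fourth is 5, so 4 makes it diminished.

diminished fourth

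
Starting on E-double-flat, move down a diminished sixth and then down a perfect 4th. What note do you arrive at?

D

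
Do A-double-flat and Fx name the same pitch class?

Abb = pitch class 7 and F## = pitch class 7 — the same pitch class, so they are enharmonic equivalents.

Yes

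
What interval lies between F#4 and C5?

The letter names run F→C, a span of 4 letter steps, so the interval is some kind of fifth.
F# to C is 6 semitones. A perfect fifth is 7, so 6 makes it diminished.

diminished fifth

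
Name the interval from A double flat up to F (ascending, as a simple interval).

Counting letters A–B–C–D–E–F gives a sixth.
Abb→F = 10 semitones, 1 wider than the major sixth (9), so augmented.

augmented sixth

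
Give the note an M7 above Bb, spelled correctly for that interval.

A

B up a major seventh is A#, so the target letter is A.
From Bb, a major seventh is 11 semitones up: A.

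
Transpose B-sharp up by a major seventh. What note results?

A##

B up a major seventh is A#, so the target letter is A.
From B#, a major seventh is 11 semitones up: A##.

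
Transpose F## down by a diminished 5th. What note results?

B##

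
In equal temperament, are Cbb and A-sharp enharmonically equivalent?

Cbb = pitch class 10 and A# = pitch class 10 — the same pitch class, so they are enharmonic equivalents.

Yes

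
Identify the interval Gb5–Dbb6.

diminished fifth

Counting letters G–A–B–C–D gives a fifth.
Gb→Dbb = 6 semitones, 1 narrower than the perfect fifth (7), so diminished.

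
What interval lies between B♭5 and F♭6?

diminished fifth

Counting letters B–C–D–E–F gives a fifth.
Bb→Fb = 6 semitones, 1 narrower than the perfect fifth (7), so diminished.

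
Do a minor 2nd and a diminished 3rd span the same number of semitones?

A minor second spans 1 semitone; a diminished third spans 2.
The spans differ, so they are not enharmonic equivalents.

No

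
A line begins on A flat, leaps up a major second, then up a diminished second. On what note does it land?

A major second up from Ab is Bb (letter B, 2 semitones up).
A diminished second up from Bb is Cbb (letter C, 0 semitones up).

Cbb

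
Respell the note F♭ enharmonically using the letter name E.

E

Plain E sits at the same pitch as Fb, so on the letter E the same pitch needs a natural: E.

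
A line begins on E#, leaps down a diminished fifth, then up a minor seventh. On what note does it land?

A diminished fifth down from E# is A## (letter A, 6 semitones down).
A minor seventh up from A## is G## (letter G, 10 semitones up).

G##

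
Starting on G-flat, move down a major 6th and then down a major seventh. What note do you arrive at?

A major sixth down from Gb is Bbb (letter B, 9 semitones down).
A major seventh down from Bbb is Cbb (letter C, 11 semitones down).

Cbb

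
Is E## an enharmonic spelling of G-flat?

Yes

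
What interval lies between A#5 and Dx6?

The letter names run A→D, a span of 3 letter steps, so the interval is some kind of fourth.
A# to D## is 6 semitones. A perfect fourth is 5, so 6 makes it augmented.

augmented fourth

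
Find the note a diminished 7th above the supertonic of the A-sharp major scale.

The supertonic of A# major is B#.
A diminished seventh (9 semitones) above B# lands on the letter A, giving A.

A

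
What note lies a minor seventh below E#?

F##

A seventh below E lands on the letter F.
A minor seventh spans 10 semitones, so E# moves to pitch class 7. On the letter F that is F##.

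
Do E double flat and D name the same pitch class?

Yes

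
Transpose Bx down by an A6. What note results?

D#

B down a major sixth is D, so the target letter is D.
From B##, an augmented sixth is 10 semitones down: D#.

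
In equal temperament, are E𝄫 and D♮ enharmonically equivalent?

Yes

Ebb = pitch class 2 and D = pitch class 2 — the same pitch class, so they are enharmonic equivalents.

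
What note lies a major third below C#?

C down a major third is Ab, so the target letter is A.
From C#, a major third is 4 semitones down: A.

A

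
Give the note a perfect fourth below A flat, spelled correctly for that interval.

Eb

A down a perfect fourth is E, so the target letter is E.
From Ab, a perfect fourth is 5 semitones down: Eb.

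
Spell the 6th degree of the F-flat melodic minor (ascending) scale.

Db

The Fb melodic minor (ascending) scale runs Fb Gb Abb Bbb Cb Db Eb.
Degree 6 is Db.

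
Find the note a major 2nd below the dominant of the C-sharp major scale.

F#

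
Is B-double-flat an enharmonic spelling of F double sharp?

Two spellings are enharmonically equivalent only if they share a pitch class.
Here Bbb → 9, F## → 7; 7 ≠ 9, so they are not.

No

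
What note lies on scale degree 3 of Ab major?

C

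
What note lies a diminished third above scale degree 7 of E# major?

F#

Scale degree 7 of E# major is D##.
A diminished third (2 semitones) above D## lands on the letter F, giving F#.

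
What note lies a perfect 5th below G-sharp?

C#

G down a perfect fifth is C, so the target letter is C.
From G#, a perfect fifth is 7 semitones down: C#.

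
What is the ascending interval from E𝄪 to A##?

perfect fourth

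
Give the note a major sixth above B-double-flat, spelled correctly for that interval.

A sixth above B lands on the letter G.
A major sixth spans 9 semitones, so Bbb moves to pitch class 6. On the letter G that is Gb.

Gb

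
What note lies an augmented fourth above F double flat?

F up a perfect fourth is Bb, so the target letter is B.
From Fbb, an augmented fourth is 6 semitones up: Bbb.

Bbb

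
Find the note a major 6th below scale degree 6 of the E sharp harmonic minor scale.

E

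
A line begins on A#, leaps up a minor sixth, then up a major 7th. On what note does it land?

E#

A minor sixth up from A# is F# (letter F, 8 semitones up).
A major seventh up from F# is E# (letter E, 11 semitones up).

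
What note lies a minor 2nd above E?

F

A second above E lands on the letter F.
A minor second spans 1 semitone, so E moves to pitch class 5. On the letter F that is F.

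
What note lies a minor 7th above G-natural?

F

A seventh above G lands on the letter F.
A minor seventh spans 10 semitones, so G moves to pitch class 5. On the letter F that is F.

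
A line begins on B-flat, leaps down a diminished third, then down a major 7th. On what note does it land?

A

A diminished third down from Bb is G# (letter G, 2 semitones down).
A major seventh down from G# is A (letter A, 11 semitones down).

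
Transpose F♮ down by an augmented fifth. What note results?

Bbb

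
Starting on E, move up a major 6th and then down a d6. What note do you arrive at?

E##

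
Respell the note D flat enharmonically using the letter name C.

Plain C sits 1 semitone below Db, so on the letter C the same pitch needs a sharp: C#.

C#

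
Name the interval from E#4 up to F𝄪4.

major second

Counting letters E–F gives a second.
E#→F## = 2 semitones, exactly the major second.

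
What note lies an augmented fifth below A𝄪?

A down a perfect fifth is D, so the target letter is D.
From A##, an augmented fifth is 8 semitones down: D#.

D#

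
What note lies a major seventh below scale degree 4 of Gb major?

Dbb

Scale degree 4 of Gb major is Cb.
A major seventh (11 semitones) below Cb lands on the letter D, giving Dbb.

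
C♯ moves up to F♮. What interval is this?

diminished fourth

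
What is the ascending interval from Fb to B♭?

The letter names run F→B, a span of 3 letter steps, so the interval is some kind of fourth.
Fb to Bb is 6 semitones. A perfect fourth is 5, so 6 makes it augmented.

augmented fourth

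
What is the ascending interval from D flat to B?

augmented sixth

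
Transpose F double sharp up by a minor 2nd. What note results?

F up a major second is G, so the target letter is G.
From F##, a minor second is 1 semitone up: G#.

G#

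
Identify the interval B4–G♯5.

major sixth

Counting letters B–C–D–E–F–G gives a sixth.
B→G# = 9 semitones, exactly the major sixth.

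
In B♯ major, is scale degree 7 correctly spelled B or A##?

Each scale degree takes a distinct letter name. Degree 7 of a scale on B must use the letter A.
A## and B are enharmonically the same pitch, but only A## uses the letter A, so it is the correct spelling here.

A##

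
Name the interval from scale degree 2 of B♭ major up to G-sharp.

augmented fifth

Scale degree 2 of Bb major is C.
C up to G#: letters C→G make it a fifth; 8 semitones makes it augmented.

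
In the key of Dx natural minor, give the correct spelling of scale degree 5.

A##

Degree 5 takes the letter 4 steps above D, which is A.
In natural minor, degree 5 sits 7 semitones above the tonic. D## + 7 semitones is pitch class 11, spelled on A as A##.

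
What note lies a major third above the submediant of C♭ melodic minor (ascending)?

The submediant of Cb melodic minor (ascending) is Ab.
A major third (4 semitones) above Ab lands on the letter C, giving C.

C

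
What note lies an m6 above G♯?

G up a major sixth is E, so the target letter is E.
From G#, a minor sixth is 8 semitones up: E.

E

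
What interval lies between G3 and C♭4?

Counting letters G–A–B–C gives a fourth.
G→Cb = 4 semitones, 1 narrower than the perfect fourth (5), so diminished.

diminished fourth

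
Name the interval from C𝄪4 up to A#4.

minor sixth

Counting letters C–D–E–F–G–A gives a sixth.
C##→A# = 8 semitones, 1 narrower than the major sixth (9), so minor.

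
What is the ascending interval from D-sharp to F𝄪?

Counting letters D–E–F gives a third.
D#→F## = 4 semitones, exactly the major third.

major third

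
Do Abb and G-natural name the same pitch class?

Abb = pitch class 7 and G = pitch class 7 — the same pitch class, so they are enharmonic equivalents.

Yes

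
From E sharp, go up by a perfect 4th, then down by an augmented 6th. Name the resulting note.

C

A perfect fourth up from E# is A# (letter A, 5 semitones up).
An augmented sixth down from A# is C (letter C, 10 semitones down).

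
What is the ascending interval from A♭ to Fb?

Counting letters A–B–C–D–E–F gives a sixth.
Ab→Fb = 8 semitones, 1 narrower than the major sixth (9), so minor.

minor sixth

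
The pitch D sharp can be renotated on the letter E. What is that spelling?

D# is pitch class 3. The letter E alone is pitch class 4.
To reach pitch class 3 from E requires an offset of -1 semitone, i.e. flat: Eb.

Eb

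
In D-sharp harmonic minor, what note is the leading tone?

Degree 7 takes the letter 6 steps above D, which is C.
In harmonic minor, degree 7 sits 11 semitones above the tonic. D# + 11 semitones is pitch class 2, spelled on C as C##.

C##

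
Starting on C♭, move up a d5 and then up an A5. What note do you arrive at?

Db

A diminished fifth up from Cb is Gbb (letter G, 6 semitones up).
An augmented fifth up from Gbb is Db (letter D, 8 semitones up).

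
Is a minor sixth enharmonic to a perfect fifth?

A minor sixth spans 8 semitones; a perfect fifth spans 7.
The spans differ, so they are not enharmonic equivalents.

No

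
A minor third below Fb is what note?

Db

A third below F lands on the letter D.
A minor third spans 3 semitones, so Fb moves to pitch class 1. On the letter D that is Db.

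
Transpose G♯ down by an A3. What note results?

Eb

A third below G lands on the letter E.
An augmented third spans 5 semitones, so G# moves to pitch class 3. On the letter E that is Eb.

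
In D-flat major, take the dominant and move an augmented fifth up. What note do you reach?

The dominant of Db major is Ab.
An augmented fifth (8 semitones) above Ab lands on the letter E, giving E.

E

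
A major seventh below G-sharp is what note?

G down a major seventh is Ab, so the target letter is A.
From G#, a major seventh is 11 semitones down: A.

A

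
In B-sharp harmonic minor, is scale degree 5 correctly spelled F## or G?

F##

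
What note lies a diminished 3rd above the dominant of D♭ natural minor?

Cbb

The dominant of Db natural minor is Ab.
A diminished third (2 semitones) above Ab lands on the letter C, giving Cbb.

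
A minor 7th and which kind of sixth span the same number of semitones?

A minor seventh spans 10 semitones.
A sixth spanning 10 semitones is augmented (the major sixth is 9).

augmented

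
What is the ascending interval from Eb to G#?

augmented third

The letter names run E→G, a span of 2 letter steps, so the interval is some kind of third.
Eb to G# is 5 semitones. A major third is 4, so 5 makes it augmented.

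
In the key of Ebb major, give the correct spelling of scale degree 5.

Bbb

Degree 5 takes the letter 4 steps above E, which is B.
In major, degree 5 sits 7 semitones above the tonic. Ebb + 7 semitones is pitch class 9, spelled on B as Bbb.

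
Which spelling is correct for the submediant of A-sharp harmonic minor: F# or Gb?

Each scale degree takes a distinct letter name. Degree 6 of a scale on A must use the letter F.
F# and Gb are enharmonically the same pitch, but only F# uses the letter F, so it is the correct spelling here.

F#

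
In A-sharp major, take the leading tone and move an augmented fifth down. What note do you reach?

C#

The leading tone of A# major is G##.
An augmented fifth (8 semitones) below G## lands on the letter C, giving C#.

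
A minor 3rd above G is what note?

Bb

G up a major third is B, so the target letter is B.
From G, a minor third is 3 semitones up: Bb.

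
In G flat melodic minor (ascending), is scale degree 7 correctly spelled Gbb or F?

Each scale degree takes a distinct letter name. Degree 7 of a scale on G must use the letter F.
F and Gbb are enharmonically the same pitch, but only F uses the letter F, so it is the correct spelling here.

F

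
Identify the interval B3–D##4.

augmented third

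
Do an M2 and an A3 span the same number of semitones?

No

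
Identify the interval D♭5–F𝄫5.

The letter names run D→F, a span of 2 letter steps, so the interval is some kind of third.
Db to Fbb is 2 semitones. A major third is 4, so 2 makes it diminished.

diminished third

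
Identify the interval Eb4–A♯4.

Counting letters E–F–G–A gives a fourth.
Eb→A# = 7 semitones, 2 wider than the perfect fourth (5), so doubly augmented.

doubly augmented fourth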